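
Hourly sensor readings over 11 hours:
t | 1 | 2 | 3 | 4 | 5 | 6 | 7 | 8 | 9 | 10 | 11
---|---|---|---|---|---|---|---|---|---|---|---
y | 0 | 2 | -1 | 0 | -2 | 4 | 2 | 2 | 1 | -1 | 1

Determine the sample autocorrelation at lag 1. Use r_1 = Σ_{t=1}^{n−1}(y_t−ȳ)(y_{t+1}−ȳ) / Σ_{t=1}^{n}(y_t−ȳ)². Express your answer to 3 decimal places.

-0.120

Mean ȳ = (0 + 2 − 1 + 0 − 2 + 4 + 2 + 2 + 1 − 1 + 1)/11 = 0.7273
Numerator Σ_{t=1}^{10}(y_t−ȳ)(y_{t+1}−ȳ) = -3.6198
Denominator Σ(y_t−ȳ)² = 30.1818
r_1 = -3.6198 / 30.1818 = -0.120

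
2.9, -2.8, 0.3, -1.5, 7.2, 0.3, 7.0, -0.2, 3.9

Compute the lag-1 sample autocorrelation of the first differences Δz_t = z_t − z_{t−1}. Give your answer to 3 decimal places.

-0.792

First differences Δz: -5.7, 3.1, -1.8, 8.7, -6.9, 6.7, -7.2, 4.1
Mean of differences = 0.1250
Numerator Σ(Δz_t−Δz̄)(Δz_{t+1}−Δz̄) = -223.2706
Denominator Σ(Δz_t−Δz̄)² = 282.0550
r_1(Δz) = -223.2706 / 282.0550 = -0.792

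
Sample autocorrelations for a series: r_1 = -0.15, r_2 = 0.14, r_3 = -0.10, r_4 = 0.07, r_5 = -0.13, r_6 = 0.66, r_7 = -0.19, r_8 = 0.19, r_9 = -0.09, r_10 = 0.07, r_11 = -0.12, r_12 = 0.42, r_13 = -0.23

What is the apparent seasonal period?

The largest autocorrelation is r_6 = 0.66, with a weaker echo at lag 12 (0.42); the remaining lags stay at or below 0.19.
The dominant spike at lag 6 indicates a seasonal period of 6.

6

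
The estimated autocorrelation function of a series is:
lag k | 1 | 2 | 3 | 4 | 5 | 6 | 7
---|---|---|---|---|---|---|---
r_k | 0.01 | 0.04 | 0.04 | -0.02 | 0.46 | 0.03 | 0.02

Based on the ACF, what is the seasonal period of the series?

5

The largest autocorrelation is r_5 = 0.46; the remaining lags stay at or below 0.04.
The dominant spike at lag 5 indicates a seasonal period of 5.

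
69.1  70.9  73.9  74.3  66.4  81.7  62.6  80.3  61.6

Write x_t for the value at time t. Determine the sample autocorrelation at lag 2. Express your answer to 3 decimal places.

0.576

Mean x̄ = (69.1 + 70.9 + 73.9 + 74.3 + 66.4 + 81.7 + 62.6 + 80.3 + 61.6)/9 = 71.2000
Numerator Σ_{t=1}^{7}(x_t−x̄)(x_{t+2}−x̄) = 232.3800
Denominator Σ(x_t−x̄)² = 403.6200
r_2 = 232.3800 / 403.6200 = 0.576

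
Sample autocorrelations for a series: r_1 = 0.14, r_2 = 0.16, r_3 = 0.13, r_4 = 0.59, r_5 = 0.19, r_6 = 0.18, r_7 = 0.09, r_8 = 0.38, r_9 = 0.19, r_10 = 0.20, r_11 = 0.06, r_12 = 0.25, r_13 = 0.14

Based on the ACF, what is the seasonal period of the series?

The largest autocorrelation is r_4 = 0.59, with weaker echoes at lags 8 (0.38) and 12 (0.25); the remaining lags stay at or below 0.20.
The dominant spike at lag 4 indicates a seasonal period of 4.

4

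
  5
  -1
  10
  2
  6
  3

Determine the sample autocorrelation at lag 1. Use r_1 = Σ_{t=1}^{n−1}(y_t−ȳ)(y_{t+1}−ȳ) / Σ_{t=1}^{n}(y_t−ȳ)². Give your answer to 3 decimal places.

-0.751

Mean ȳ = (5 − 1 + 10 + 2 + 6 + 3)/6 = 4.1667
Deviations from mean: 0.8333, -5.1667, 5.8333, -2.1667, 1.8333, -1.1667
Numerator Σ_{t=1}^{5}(y_t−ȳ)(y_{t+1}−ȳ) = -53.1944
Denominator Σ(y_t−ȳ)² = 70.8333
r_1 = -53.1944 / 70.8333 = -0.751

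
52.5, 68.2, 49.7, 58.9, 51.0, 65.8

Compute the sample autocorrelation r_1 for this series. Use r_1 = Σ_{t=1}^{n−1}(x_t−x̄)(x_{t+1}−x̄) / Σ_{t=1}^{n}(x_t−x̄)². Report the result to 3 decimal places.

Mean x̄ = (52.5 + 68.2 + 49.7 + 58.9 + 51.0 + 65.8)/6 = 57.6833
Numerator Σ_{t=1}^{5}(x_t−x̄)(x_{t+1}−x̄) = -210.5603
Denominator Σ(x_t−x̄)² = 313.2283
r_1 = -210.5603 / 313.2283 = -0.672

-0.672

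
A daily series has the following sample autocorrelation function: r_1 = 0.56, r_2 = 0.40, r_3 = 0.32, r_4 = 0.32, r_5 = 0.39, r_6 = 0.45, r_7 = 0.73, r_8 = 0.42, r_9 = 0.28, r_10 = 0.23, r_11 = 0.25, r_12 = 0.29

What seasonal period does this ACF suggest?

7

The largest autocorrelation is r_7 = 0.73; the remaining lags stay at or below 0.56. The elevated value at lag 1 (0.56), dropping to 0.40 at lag 2, reflects decaying short-term dependence rather than seasonality.
The dominant spike at lag 7 indicates a seasonal period of 7.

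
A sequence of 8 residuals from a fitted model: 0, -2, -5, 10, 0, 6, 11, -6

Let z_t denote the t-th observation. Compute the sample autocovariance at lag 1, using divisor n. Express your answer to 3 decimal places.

-9.758

Mean z̄ = (0 − 2 − 5 + 10 + 0 + 6 + 11 − 6)/8 = 1.7500
Deviations: -1.7500, -3.7500, -6.7500, 8.2500, -1.7500, 4.2500, 9.2500, -7.7500
Σ_{t=1}^{7}(z_t−z̄)(z_{t+1}−z̄) = -78.0625
γ_1 = -78.0625 / 8 = -9.758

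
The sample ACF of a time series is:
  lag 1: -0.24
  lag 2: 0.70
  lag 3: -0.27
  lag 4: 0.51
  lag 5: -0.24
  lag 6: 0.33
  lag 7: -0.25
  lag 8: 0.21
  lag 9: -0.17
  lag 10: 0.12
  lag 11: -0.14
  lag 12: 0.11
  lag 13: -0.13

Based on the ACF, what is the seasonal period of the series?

The largest autocorrelation is r_2 = 0.70, with weaker echoes at lags 4 (0.51), 6 (0.33) and 8 (0.21); the remaining lags stay at or below 0.12.
The dominant spike at lag 2 indicates a seasonal period of 2.

2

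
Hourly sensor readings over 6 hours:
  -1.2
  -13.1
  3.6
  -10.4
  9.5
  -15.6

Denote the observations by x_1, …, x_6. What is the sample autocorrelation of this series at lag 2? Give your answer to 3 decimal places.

0.508

Mean x̄ = (-1.2 − 13.1 + 3.6 − 10.4 + 9.5 − 15.6)/6 = -4.5333
Deviations from mean: 3.3333, -8.5667, 8.1333, -5.8667, 14.0333, -11.0667
Σ(x_t−x̄)(x_{t+2}−x̄) = (27.1111) + (50.2578) + (114.1378) + (64.9244) = 256.4311
Denominator Σ(x_t−x̄)² = 504.4733
r_2 = 256.4311 / 504.4733 = 0.508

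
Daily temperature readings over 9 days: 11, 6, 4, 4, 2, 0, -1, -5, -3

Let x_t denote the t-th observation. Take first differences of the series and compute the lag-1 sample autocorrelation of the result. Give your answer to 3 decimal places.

First differences Δx: -5, -2, 0, -2, -2, -1, -4, 2
Mean of differences = -1.7500
Numerator Σ(Δx_t−Δx̄)(Δx_{t+1}−Δx̄) = -10.3125
Denominator Σ(Δx_t−Δx̄)² = 33.5000
r_1(Δx) = -10.3125 / 33.5000 = -0.308

-0.308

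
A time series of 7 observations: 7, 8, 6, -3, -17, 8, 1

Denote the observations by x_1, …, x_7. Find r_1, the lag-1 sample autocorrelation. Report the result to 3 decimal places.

Mean x̄ = (7 + 8 + 6 − 3 − 17 + 8 + 1)/7 = 1.4286
Deviations from mean: 5.5714, 6.5714, 4.5714, -4.4286, -18.4286, 6.5714, -0.4286
Σ(x_t−x̄)(x_{t+1}−x̄) = (36.6122) + (30.0408) + (-20.2449) + (81.6122) + (-121.1020) + (-2.8163) = 4.1020
Denominator Σ(x_t−x̄)² = 497.7143
r_1 = 4.1020 / 497.7143 = 0.008

0.008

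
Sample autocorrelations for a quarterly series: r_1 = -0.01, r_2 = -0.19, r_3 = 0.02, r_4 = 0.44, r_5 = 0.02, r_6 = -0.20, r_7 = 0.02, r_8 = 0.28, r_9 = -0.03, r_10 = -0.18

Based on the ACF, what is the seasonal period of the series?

The largest autocorrelation is r_4 = 0.44, with a weaker echo at lag 8 (0.28); the remaining lags stay at or below 0.02.
The dominant spike at lag 4 indicates a seasonal period of 4.

4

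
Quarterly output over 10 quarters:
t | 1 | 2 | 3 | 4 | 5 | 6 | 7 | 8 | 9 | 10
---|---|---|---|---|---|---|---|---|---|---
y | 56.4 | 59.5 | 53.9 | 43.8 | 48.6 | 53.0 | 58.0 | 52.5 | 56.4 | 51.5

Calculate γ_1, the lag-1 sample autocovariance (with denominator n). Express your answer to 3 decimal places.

5.011

Mean ȳ = (56.4 + 59.5 + 53.9 + 43.8 + 48.6 + 53.0 + 58.0 + 52.5 + 56.4 + 51.5)/10 = 53.3600
Σ_{t=1}^{9}(y_t−ȳ)(y_{t+1}−ȳ) = 50.1084
γ_1 = 50.1084 / 10 = 5.011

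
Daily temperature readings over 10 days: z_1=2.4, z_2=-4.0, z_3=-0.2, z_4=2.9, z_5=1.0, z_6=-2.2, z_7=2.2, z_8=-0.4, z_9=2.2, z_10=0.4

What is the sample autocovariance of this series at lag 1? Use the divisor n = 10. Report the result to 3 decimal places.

Mean z̄ = (2.4 − 4.0 − 0.2 + 2.9 + 1.0 − 2.2 + 2.2 − 0.4 + 2.2 + 0.4)/10 = 0.4300
Σ_{t=1}^{9}(z_t−z̄)(z_{t+1}−z̄) = -15.2299
γ_1 = -15.2299 / 10 = -1.523

-1.523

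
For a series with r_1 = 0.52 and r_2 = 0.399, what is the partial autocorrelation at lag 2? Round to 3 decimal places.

0.176

φ_{22} = (r_2 − r_1²) / (1 − r_1²)
r_1² = (0.52)² = 0.2704
Numerator = 0.399 − 0.2704 = 0.1286; denominator = 1 − 0.2704 = 0.7296
φ_{22} = 0.1286 / 0.7296 = 0.176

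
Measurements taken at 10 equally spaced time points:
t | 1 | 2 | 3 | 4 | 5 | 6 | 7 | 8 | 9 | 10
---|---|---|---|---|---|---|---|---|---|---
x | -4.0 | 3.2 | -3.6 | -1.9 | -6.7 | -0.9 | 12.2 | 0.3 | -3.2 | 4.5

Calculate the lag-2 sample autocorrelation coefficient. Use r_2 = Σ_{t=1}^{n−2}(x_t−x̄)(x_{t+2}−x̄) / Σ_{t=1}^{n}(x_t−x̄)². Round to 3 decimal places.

-0.319

Mean x̄ = (-4.0 + 3.2 − 3.6 − 1.9 − 6.7 − 0.9 + 12.2 + 0.3 − 3.2 + 4.5)/10 = -0.0100
Numerator Σ_{t=1}^{8}(x_t−x̄)(x_{t+2}−x̄) = -85.5562
Denominator Σ(x_t−x̄)² = 267.9290
r_2 = -85.5562 / 267.9290 = -0.319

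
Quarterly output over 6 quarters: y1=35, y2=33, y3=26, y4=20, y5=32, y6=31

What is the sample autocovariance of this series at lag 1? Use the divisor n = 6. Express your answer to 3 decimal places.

Mean ȳ = (35 + 33 + 26 + 20 + 32 + 31)/6 = 29.5000
Σ_{t=1}^{5}(y_t−ȳ)(y_{t+1}−ȳ) = 20.2500
γ_1 = 20.2500 / 6 = 3.375

3.375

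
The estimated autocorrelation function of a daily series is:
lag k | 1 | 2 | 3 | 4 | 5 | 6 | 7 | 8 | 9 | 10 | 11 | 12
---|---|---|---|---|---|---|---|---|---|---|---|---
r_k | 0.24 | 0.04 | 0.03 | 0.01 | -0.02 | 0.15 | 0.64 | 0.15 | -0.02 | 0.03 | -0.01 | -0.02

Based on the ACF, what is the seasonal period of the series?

7

The largest autocorrelation is r_7 = 0.64; the remaining lags stay at or below 0.24. The elevated value at lag 1 (0.24), dropping to 0.04 at lag 2, reflects decaying short-term dependence rather than seasonality.
The dominant spike at lag 7 indicates a seasonal period of 7.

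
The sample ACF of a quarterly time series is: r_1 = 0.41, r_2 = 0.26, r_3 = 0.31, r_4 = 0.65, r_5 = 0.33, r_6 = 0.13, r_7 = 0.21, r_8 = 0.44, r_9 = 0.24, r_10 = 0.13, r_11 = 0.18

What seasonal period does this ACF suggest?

4

The largest autocorrelation is r_4 = 0.65, with a weaker echo at lag 8 (0.44); the remaining lags stay at or below 0.41. The elevated value at lag 1 (0.41), dropping to 0.26 at lag 2, reflects decaying short-term dependence rather than seasonality.
The dominant spike at lag 4 indicates a seasonal period of 4.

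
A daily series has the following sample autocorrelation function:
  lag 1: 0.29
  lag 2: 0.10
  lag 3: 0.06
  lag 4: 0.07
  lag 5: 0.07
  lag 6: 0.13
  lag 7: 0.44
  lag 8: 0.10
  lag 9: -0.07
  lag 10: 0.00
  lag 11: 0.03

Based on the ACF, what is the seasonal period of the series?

The largest autocorrelation is r_7 = 0.44; the remaining lags stay at or below 0.29. The elevated value at lag 1 (0.29), dropping to 0.10 at lag 2, reflects decaying short-term dependence rather than seasonality.
The dominant spike at lag 7 indicates a seasonal period of 7.

7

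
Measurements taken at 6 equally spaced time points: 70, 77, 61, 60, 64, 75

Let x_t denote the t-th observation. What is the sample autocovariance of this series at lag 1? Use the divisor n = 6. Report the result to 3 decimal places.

Mean x̄ = (70 + 77 + 61 + 60 + 64 + 75)/6 = 67.8333
Deviations: 2.1667, 9.1667, -6.8333, -7.8333, -3.8333, 7.1667
Σ_{t=1}^{5}(x_t−x̄)(x_{t+1}−x̄) = 13.3056
γ_1 = 13.3056 / 6 = 2.218

2.218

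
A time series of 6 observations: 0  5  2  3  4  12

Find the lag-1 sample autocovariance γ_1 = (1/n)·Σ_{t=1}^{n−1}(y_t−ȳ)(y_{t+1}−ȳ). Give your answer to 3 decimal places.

Mean ȳ = (0 + 5 + 2 + 3 + 4 + 12)/6 = 4.3333
Deviations: -4.3333, 0.6667, -2.3333, -1.3333, -0.3333, 7.6667
Σ_{t=1}^{5}(y_t−ȳ)(y_{t+1}−ȳ) = -3.4444
γ_1 = -3.4444 / 6 = -0.574

-0.574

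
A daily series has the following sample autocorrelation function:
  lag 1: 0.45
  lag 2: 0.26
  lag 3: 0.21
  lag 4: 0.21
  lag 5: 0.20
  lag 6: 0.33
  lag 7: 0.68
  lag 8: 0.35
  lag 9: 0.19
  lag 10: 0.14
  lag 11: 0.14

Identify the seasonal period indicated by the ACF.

7

The largest autocorrelation is r_7 = 0.68; the remaining lags stay at or below 0.45. The elevated value at lag 1 (0.45), dropping to 0.26 at lag 2, reflects decaying short-term dependence rather than seasonality.
The dominant spike at lag 7 indicates a seasonal period of 7.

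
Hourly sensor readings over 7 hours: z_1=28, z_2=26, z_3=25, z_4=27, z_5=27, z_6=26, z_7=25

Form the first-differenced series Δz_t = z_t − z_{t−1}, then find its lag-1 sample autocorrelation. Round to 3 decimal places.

First differences Δz: -2, -1, 2, 0, -1, -1
Mean of differences = -0.5000
Numerator Σ(Δz_t−Δz̄)(Δz_{t+1}−Δz̄) = 0.7500
Denominator Σ(Δz_t−Δz̄)² = 9.5000
r_1(Δz) = 0.7500 / 9.5000 = 0.079

0.079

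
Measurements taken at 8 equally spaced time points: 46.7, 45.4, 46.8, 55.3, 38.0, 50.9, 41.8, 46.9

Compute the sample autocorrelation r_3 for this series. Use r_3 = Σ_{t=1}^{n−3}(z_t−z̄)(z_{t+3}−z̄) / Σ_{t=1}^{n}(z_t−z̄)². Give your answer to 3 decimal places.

-0.168

Mean z̄ = (46.7 + 45.4 + 46.8 + 55.3 + 38.0 + 50.9 + 41.8 + 46.9)/8 = 46.4750
Deviations from mean: 0.2250, -1.0750, 0.3250, 8.8250, -8.4750, 4.4250, -4.6750, 0.4250
Σ(z_t−z̄)(z_{t+3}−z̄) = (1.9856) + (9.1106) + (1.4381) + (-41.2569) + (-3.6019) = -32.3244
Denominator Σ(z_t−z̄)² = 192.6350
r_3 = -32.3244 / 192.6350 = -0.168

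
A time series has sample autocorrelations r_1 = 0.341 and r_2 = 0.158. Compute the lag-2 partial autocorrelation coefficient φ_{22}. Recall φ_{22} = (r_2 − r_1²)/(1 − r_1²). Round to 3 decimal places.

φ_{22} = (r_2 − r_1²) / (1 − r_1²)
r_1² = (0.341)² = 0.116281
Numerator = 0.158 − 0.1163 = 0.0417; denominator = 1 − 0.1163 = 0.8837
φ_{22} = 0.0417 / 0.8837 = 0.047

0.047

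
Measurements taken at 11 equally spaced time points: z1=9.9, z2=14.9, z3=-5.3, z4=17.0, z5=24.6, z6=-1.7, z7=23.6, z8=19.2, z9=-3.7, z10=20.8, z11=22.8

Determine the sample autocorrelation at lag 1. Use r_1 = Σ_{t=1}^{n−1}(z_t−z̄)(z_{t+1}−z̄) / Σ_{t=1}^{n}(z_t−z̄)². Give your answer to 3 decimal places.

-0.374

Mean z̄ = (9.9 + 14.9 − 5.3 + 17.0 + 24.6 − 1.7 + 23.6 + 19.2 − 3.7 + 20.8 + 22.8)/11 = 12.9182
Numerator Σ_{t=1}^{10}(z_t−z̄)(z_{t+1}−z̄) = -486.0685
Denominator Σ(z_t−z̄)² = 1301.2564
r_1 = -486.0685 / 1301.2564 = -0.374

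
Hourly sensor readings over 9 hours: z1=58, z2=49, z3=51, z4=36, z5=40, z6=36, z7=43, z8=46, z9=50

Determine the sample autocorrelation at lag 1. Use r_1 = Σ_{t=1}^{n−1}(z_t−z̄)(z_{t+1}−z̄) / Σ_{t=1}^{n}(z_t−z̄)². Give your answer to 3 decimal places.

0.319

Mean z̄ = (58 + 49 + 51 + 36 + 40 + 36 + 43 + 46 + 50)/9 = 45.4444
Numerator Σ_{t=1}^{8}(z_t−z̄)(z_{t+1}−z̄) = 139.0247
Denominator Σ(z_t−z̄)² = 436.2222
r_1 = 139.0247 / 436.2222 = 0.319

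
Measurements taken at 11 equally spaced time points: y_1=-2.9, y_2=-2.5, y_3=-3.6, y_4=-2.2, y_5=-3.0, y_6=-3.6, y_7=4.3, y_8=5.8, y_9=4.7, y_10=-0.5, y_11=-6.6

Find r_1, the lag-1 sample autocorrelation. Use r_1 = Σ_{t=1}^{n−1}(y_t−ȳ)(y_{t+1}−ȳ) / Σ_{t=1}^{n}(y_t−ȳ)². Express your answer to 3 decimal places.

0.477

Mean ȳ = (-2.9 − 2.5 − 3.6 − 2.2 − 3.0 − 3.6 + 4.3 + 5.8 + 4.7 − 0.5 − 6.6)/11 = -0.9182
Numerator Σ_{t=1}^{10}(y_t−ȳ)(y_{t+1}−ȳ) = 77.8460
Denominator Σ(y_t−ȳ)² = 163.1764
r_1 = 77.8460 / 163.1764 = 0.477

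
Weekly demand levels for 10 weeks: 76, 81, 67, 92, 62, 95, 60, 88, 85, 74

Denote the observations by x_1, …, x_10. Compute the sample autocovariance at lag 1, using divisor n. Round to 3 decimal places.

Mean x̄ = (76 + 81 + 67 + 92 + 62 + 95 + 60 + 88 + 85 + 74)/10 = 78.0000
Σ_{t=1}^{9}(x_t−x̄)(x_{t+1}−x̄) = -1133.0000
γ_1 = -1133.0000 / 10 = -113.300

-113.300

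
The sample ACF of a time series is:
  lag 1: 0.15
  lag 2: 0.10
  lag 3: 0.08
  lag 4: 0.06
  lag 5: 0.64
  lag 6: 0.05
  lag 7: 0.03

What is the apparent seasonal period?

The largest autocorrelation is r_5 = 0.64; the remaining lags stay at or below 0.15.
The dominant spike at lag 5 indicates a seasonal period of 5.

5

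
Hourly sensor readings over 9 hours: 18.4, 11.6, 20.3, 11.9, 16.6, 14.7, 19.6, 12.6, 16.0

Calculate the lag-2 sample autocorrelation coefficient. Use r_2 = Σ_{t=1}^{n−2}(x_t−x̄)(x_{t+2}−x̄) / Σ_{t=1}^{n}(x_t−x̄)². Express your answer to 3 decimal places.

Mean x̄ = (18.4 + 11.6 + 20.3 + 11.9 + 16.6 + 14.7 + 19.6 + 12.6 + 16.0)/9 = 15.7444
Σ(x_t−x̄)(x_{t+2}−x̄) = (12.0975) + (15.9331) + (3.8975) + (4.0153) + (3.2986) + (3.2842) + (0.9853) = 43.5116
Denominator Σ(x_t−x̄)² = 86.4022
r_2 = 43.5116 / 86.4022 = 0.504

0.504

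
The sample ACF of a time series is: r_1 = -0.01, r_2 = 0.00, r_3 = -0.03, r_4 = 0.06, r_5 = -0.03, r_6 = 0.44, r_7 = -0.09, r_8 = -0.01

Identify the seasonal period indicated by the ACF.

The largest autocorrelation is r_6 = 0.44; the remaining lags stay at or below 0.06.
The dominant spike at lag 6 indicates a seasonal period of 6.

6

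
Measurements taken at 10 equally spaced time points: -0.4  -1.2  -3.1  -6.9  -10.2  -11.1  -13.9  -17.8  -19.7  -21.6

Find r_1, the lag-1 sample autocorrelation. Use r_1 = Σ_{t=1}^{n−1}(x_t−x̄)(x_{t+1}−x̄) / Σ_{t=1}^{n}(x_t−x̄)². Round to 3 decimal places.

0.730

Mean x̄ = (-0.4 − 1.2 − 3.1 − 6.9 − 10.2 − 11.1 − 13.9 − 17.8 − 19.7 − 21.6)/10 = -10.5900
Numerator Σ_{t=1}^{9}(x_t−x̄)(x_{t+1}−x̄) = 386.4309
Denominator Σ(x_t−x̄)² = 529.2890
r_1 = 386.4309 / 529.2890 = 0.730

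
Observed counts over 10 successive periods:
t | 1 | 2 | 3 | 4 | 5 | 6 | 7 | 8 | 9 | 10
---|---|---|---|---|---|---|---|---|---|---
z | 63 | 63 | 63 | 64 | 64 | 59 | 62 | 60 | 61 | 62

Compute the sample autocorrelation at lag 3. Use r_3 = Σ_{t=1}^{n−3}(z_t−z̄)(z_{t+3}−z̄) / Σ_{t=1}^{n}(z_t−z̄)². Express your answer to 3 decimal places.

Mean z̄ = (63 + 63 + 63 + 64 + 64 + 59 + 62 + 60 + 61 + 62)/10 = 62.1000
Σ(z_t−z̄)(z_{t+3}−z̄) = (1.7100) + (1.7100) + (-2.7900) + (-0.1900) + (-3.9900) + (3.4100) + (0.0100) = -0.1300
Denominator Σ(z_t−z̄)² = 24.9000
r_3 = -0.1300 / 24.9000 = -0.005

-0.005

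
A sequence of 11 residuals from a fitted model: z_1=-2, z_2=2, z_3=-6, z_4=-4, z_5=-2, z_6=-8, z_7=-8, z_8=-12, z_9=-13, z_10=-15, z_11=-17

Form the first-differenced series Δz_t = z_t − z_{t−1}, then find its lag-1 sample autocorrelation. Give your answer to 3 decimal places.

-0.583

First differences Δz: 4, -8, 2, 2, -6, 0, -4, -1, -2, -2
Mean of differences = -1.5000
Numerator Σ(Δz_t−Δz̄)(Δz_{t+1}−Δz̄) = -73.7500
Denominator Σ(Δz_t−Δz̄)² = 126.5000
r_1(Δz) = -73.7500 / 126.5000 = -0.583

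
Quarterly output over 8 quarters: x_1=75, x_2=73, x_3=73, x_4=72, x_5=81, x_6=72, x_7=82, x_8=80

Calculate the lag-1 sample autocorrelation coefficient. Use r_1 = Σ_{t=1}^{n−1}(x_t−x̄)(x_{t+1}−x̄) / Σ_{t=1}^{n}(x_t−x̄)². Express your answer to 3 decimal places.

Mean x̄ = (75 + 73 + 73 + 72 + 81 + 72 + 82 + 80)/8 = 76.0000
Deviations from mean: -1.0000, -3.0000, -3.0000, -4.0000, 5.0000, -4.0000, 6.0000, 4.0000
Σ(x_t−x̄)(x_{t+1}−x̄) = (3.0000) + (9.0000) + (12.0000) + (-20.0000) + (-20.0000) + (-24.0000) + (24.0000) = -16.0000
Denominator Σ(x_t−x̄)² = 128.0000
r_1 = -16.0000 / 128.0000 = -0.125

-0.125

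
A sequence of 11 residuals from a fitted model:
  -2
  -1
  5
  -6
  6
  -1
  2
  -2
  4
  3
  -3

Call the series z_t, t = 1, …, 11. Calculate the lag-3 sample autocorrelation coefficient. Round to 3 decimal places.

-0.106

Mean z̄ = (-2 − 1 + 5 − 6 + 6 − 1 + 2 − 2 + 4 + 3 − 3)/11 = 0.4545
Numerator Σ_{t=1}^{8}(z_t−z̄)(z_{t+3}−z̄) = -15.1653
Denominator Σ(z_t−z̄)² = 142.7273
r_3 = -15.1653 / 142.7273 = -0.106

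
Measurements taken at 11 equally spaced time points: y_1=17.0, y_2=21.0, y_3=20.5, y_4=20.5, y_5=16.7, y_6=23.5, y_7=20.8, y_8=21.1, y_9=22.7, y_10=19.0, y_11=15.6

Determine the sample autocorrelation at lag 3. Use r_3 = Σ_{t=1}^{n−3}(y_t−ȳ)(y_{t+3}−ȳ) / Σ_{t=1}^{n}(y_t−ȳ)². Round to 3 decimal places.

Mean ȳ = (17.0 + 21.0 + 20.5 + 20.5 + 16.7 + 23.5 + 20.8 + 21.1 + 22.7 + 19.0 + 15.6)/11 = 19.8545
Numerator Σ_{t=1}^{8}(y_t−ȳ)(y_{t+3}−ȳ) = -2.1553
Denominator Σ(y_t−ȳ)² = 62.9073
r_3 = -2.1553 / 62.9073 = -0.034

-0.034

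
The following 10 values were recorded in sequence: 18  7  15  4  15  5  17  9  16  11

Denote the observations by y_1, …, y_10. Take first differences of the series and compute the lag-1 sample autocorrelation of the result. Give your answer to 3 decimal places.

First differences Δy: -11, 8, -11, 11, -10, 12, -8, 7, -5
Mean of differences = -0.7778
Numerator Σ(Δy_t−Δȳ)(Δy_{t+1}−Δȳ) = -707.6049
Denominator Σ(Δy_t−Δȳ)² = 803.5556
r_1(Δy) = -707.6049 / 803.5556 = -0.881

-0.881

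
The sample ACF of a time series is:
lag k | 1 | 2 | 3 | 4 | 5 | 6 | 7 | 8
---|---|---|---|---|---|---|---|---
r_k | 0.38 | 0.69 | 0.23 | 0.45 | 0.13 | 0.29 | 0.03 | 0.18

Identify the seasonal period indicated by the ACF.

2

The largest autocorrelation is r_2 = 0.69, with a weaker echo at lag 4 (0.45); the remaining lags stay at or below 0.38.
The dominant spike at lag 2 indicates a seasonal period of 2.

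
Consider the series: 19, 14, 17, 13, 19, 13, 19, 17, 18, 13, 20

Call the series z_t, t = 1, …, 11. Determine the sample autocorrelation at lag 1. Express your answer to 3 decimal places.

-0.661

Mean z̄ = (19 + 14 + 17 + 13 + 19 + 13 + 19 + 17 + 18 + 13 + 20)/11 = 16.5455
Numerator Σ_{t=1}^{10}(z_t−z̄)(z_{t+1}−z̄) = -50.7521
Denominator Σ(z_t−z̄)² = 76.7273
r_1 = -50.7521 / 76.7273 = -0.661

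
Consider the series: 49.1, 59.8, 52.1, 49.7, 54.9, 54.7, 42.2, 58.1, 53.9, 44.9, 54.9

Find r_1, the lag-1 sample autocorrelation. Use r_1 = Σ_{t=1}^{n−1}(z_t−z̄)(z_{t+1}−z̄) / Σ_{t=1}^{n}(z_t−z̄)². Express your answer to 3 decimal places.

Mean z̄ = (49.1 + 59.8 + 52.1 + 49.7 + 54.9 + 54.7 + 42.2 + 58.1 + 53.9 + 44.9 + 54.9)/11 = 52.2091
Numerator Σ_{t=1}^{10}(z_t−z̄)(z_{t+1}−z̄) = -130.1646
Denominator Σ(z_t−z̄)² = 285.4491
r_1 = -130.1646 / 285.4491 = -0.456

-0.456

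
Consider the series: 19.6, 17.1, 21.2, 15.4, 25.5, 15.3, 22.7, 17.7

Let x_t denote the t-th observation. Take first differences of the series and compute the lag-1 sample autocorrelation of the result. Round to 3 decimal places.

-0.897

First differences Δx: -2.5, 4.1, -5.8, 10.1, -10.2, 7.4, -5.0
Mean of differences = -0.2714
Numerator Σ(Δx_t−Δx̄)(Δx_{t+1}−Δx̄) = -306.6637
Denominator Σ(Δx_t−Δx̄)² = 341.9943
r_1(Δx) = -306.6637 / 341.9943 = -0.897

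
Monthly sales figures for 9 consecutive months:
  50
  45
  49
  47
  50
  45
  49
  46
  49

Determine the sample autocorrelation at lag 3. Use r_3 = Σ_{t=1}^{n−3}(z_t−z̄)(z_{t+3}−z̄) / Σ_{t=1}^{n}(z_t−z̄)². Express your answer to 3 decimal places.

-0.584

Mean z̄ = (50 + 45 + 49 + 47 + 50 + 45 + 49 + 46 + 49)/9 = 47.7778
Numerator Σ_{t=1}^{6}(z_t−z̄)(z_{t+3}−z̄) = -19.5926
Denominator Σ(z_t−z̄)² = 33.5556
r_3 = -19.5926 / 33.5556 = -0.584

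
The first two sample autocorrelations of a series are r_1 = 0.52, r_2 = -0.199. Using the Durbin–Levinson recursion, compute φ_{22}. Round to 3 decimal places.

-0.643

φ_{22} = (r_2 − r_1²) / (1 − r_1²)
r_1² = (0.52)² = 0.2704
Numerator = -0.199 − 0.2704 = -0.4694; denominator = 1 − 0.2704 = 0.7296
φ_{22} = -0.4694 / 0.7296 = -0.643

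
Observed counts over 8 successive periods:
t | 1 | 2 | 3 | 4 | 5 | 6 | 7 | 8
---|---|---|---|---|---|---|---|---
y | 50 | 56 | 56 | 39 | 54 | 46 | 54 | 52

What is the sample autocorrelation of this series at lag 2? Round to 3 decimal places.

0.054

Mean ȳ = (50 + 56 + 56 + 39 + 54 + 46 + 54 + 52)/8 = 50.8750
Numerator Σ_{t=1}^{6}(y_t−ȳ)(y_{t+2}−ȳ) = 12.8438
Denominator Σ(y_t−ȳ)² = 238.8750
r_2 = 12.8438 / 238.8750 = 0.054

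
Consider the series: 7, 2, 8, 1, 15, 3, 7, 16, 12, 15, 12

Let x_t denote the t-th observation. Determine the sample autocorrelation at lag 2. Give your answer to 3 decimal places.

0.306

Mean x̄ = (7 + 2 + 8 + 1 + 15 + 3 + 7 + 16 + 12 + 15 + 12)/11 = 8.9091
Numerator Σ_{t=1}^{9}(x_t−x̄)(x_{t+2}−x̄) = 90.8926
Denominator Σ(x_t−x̄)² = 296.9091
r_2 = 90.8926 / 296.9091 = 0.306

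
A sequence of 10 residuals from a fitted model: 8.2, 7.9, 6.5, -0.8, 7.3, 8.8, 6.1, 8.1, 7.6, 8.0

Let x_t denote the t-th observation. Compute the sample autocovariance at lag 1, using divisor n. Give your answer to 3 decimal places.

0.029

Mean x̄ = (8.2 + 7.9 + 6.5 − 0.8 + 7.3 + 8.8 + 6.1 + 8.1 + 7.6 + 8.0)/10 = 6.7700
Σ_{t=1}^{9}(x_t−x̄)(x_{t+1}−x̄) = 0.2921
γ_1 = 0.2921 / 10 = 0.029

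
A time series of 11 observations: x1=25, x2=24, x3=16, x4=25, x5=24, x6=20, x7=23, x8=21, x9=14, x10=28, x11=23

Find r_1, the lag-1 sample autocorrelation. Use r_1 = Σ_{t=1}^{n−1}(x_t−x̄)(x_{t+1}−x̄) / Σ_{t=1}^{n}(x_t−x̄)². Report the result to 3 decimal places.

-0.348

Mean x̄ = (25 + 24 + 16 + 25 + 24 + 20 + 23 + 21 + 14 + 28 + 23)/11 = 22.0909
Numerator Σ_{t=1}^{10}(x_t−x̄)(x_{t+1}−x̄) = -58.7355
Denominator Σ(x_t−x̄)² = 168.9091
r_1 = -58.7355 / 168.9091 = -0.348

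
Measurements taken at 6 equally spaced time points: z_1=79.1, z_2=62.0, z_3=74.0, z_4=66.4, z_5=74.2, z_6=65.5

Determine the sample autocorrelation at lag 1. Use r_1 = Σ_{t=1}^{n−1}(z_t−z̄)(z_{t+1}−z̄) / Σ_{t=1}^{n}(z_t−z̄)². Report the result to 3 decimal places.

Mean z̄ = (79.1 + 62.0 + 74.0 + 66.4 + 74.2 + 65.5)/6 = 70.2000
Deviations from mean: 8.9000, -8.2000, 3.8000, -3.8000, 4.0000, -4.7000
Σ(z_t−z̄)(z_{t+1}−z̄) = (-72.9800) + (-31.1600) + (-14.4400) + (-15.2000) + (-18.8000) = -152.5800
Denominator Σ(z_t−z̄)² = 213.4200
r_1 = -152.5800 / 213.4200 = -0.715

-0.715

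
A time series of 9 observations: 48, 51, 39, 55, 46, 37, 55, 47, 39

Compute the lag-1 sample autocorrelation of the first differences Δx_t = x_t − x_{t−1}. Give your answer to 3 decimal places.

-0.532

First differences Δx: 3, -12, 16, -9, -9, 18, -8, -8
Mean of differences = -1.1250
Numerator Σ(Δx_t−Δx̄)(Δx_{t+1}−Δx̄) = -538.7656
Denominator Σ(Δx_t−Δx̄)² = 1012.8750
r_1(Δx) = -538.7656 / 1012.8750 = -0.532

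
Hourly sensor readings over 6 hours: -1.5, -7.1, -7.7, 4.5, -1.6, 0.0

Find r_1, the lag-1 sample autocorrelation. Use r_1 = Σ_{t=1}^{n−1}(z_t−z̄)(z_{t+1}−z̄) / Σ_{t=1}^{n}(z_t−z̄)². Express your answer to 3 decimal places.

Mean z̄ = (-1.5 − 7.1 − 7.7 + 4.5 − 1.6 + 0.0)/6 = -2.2333
Deviations from mean: 0.7333, -4.8667, -5.4667, 6.7333, 0.6333, 2.2333
Σ(z_t−z̄)(z_{t+1}−z̄) = (-3.5689) + (26.6044) + (-36.8089) + (4.2644) + (1.4144) = -8.0944
Denominator Σ(z_t−z̄)² = 104.8333
r_1 = -8.0944 / 104.8333 = -0.077

-0.077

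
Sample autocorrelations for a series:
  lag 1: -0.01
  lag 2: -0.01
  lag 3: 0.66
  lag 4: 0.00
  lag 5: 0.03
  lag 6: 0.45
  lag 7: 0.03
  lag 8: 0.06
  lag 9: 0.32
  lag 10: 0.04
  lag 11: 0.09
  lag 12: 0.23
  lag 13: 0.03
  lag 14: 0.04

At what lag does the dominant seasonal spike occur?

3

The largest autocorrelation is r_3 = 0.66, with weaker echoes at lags 6 (0.45), 9 (0.32) and 12 (0.23); the remaining lags stay at or below 0.09.
The dominant spike at lag 3 indicates a seasonal period of 3.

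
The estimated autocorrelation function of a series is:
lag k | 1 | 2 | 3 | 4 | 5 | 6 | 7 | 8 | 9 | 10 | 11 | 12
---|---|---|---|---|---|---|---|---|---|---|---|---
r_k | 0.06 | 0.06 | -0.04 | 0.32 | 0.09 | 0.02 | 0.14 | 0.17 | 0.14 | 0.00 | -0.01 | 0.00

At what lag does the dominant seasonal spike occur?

4

The largest autocorrelation is r_4 = 0.32, with a weaker echo at lag 8 (0.17); the remaining lags stay at or below 0.14.
The dominant spike at lag 4 indicates a seasonal period of 4.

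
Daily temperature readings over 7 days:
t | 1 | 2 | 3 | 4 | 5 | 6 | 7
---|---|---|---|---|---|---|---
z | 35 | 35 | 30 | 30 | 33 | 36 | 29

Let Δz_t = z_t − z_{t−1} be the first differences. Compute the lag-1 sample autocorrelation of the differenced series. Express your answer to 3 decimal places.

-0.140

First differences Δz: 0, -5, 0, 3, 3, -7
Mean of differences = -1.0000
Numerator Σ(Δz_t−Δz̄)(Δz_{t+1}−Δz̄) = -12.0000
Denominator Σ(Δz_t−Δz̄)² = 86.0000
r_1(Δz) = -12.0000 / 86.0000 = -0.140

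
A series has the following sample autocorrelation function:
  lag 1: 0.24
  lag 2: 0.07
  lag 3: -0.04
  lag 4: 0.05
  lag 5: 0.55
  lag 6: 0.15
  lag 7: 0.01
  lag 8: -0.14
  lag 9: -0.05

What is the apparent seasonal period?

The largest autocorrelation is r_5 = 0.55; the remaining lags stay at or below 0.24. The elevated value at lag 1 (0.24), dropping to 0.07 at lag 2, reflects decaying short-term dependence rather than seasonality.
The dominant spike at lag 5 indicates a seasonal period of 5.

5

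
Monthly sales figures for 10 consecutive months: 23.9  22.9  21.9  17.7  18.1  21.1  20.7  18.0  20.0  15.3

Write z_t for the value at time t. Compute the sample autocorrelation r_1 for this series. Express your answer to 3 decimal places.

0.221

Mean z̄ = (23.9 + 22.9 + 21.9 + 17.7 + 18.1 + 21.1 + 20.7 + 18.0 + 20.0 + 15.3)/10 = 19.9600
Numerator Σ_{t=1}^{9}(z_t−z̄)(z_{t+1}−z̄) = 14.1144
Denominator Σ(z_t−z̄)² = 63.9040
r_1 = 14.1144 / 63.9040 = 0.221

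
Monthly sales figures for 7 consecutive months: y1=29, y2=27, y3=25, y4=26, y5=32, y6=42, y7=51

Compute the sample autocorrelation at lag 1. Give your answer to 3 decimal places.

0.508

Mean ȳ = (29 + 27 + 25 + 26 + 32 + 42 + 51)/7 = 33.1429
Deviations from mean: -4.1429, -6.1429, -8.1429, -7.1429, -1.1429, 8.8571, 17.8571
Σ(y_t−ȳ)(y_{t+1}−ȳ) = (25.4490) + (50.0204) + (58.1633) + (8.1633) + (-10.1224) + (158.1633) = 289.8367
Denominator Σ(y_t−ȳ)² = 570.8571
r_1 = 289.8367 / 570.8571 = 0.508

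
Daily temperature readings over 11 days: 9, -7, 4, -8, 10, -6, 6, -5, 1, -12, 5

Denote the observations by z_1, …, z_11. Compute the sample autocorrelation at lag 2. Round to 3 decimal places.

Mean z̄ = (9 − 7 + 4 − 8 + 10 − 6 + 6 − 5 + 1 − 12 + 5)/11 = -0.2727
Numerator Σ_{t=1}^{9}(z_t−z̄)(z_{t+2}−z̄) = 341.3967
Denominator Σ(z_t−z̄)² = 576.1818
r_2 = 341.3967 / 576.1818 = 0.593

0.593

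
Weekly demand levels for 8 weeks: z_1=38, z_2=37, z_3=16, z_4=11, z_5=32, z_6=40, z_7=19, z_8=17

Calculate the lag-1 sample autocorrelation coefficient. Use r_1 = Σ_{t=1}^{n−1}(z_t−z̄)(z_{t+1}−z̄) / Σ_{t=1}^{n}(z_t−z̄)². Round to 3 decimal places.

Mean z̄ = (38 + 37 + 16 + 11 + 32 + 40 + 19 + 17)/8 = 26.2500
Deviations from mean: 11.7500, 10.7500, -10.2500, -15.2500, 5.7500, 13.7500, -7.2500, -9.2500
Numerator Σ_{t=1}^{7}(z_t−z̄)(z_{t+1}−z̄) = 131.1875
Denominator Σ(z_t−z̄)² = 951.5000
r_1 = 131.1875 / 951.5000 = 0.138

0.138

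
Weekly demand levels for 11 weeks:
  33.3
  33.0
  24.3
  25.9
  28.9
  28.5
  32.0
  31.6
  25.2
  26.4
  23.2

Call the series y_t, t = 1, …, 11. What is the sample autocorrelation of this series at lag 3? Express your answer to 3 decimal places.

-0.315

Mean ȳ = (33.3 + 33.0 + 24.3 + 25.9 + 28.9 + 28.5 + 32.0 + 31.6 + 25.2 + 26.4 + 23.2)/11 = 28.3909
Numerator Σ_{t=1}^{8}(y_t−ȳ)(y_{t+3}−ȳ) = -41.8757
Denominator Σ(y_t−ȳ)² = 132.9691
r_3 = -41.8757 / 132.9691 = -0.315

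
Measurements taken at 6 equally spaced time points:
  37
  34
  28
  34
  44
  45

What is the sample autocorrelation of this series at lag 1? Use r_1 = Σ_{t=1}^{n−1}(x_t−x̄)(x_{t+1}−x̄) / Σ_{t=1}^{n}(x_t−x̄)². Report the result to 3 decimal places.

0.420

Mean x̄ = (37 + 34 + 28 + 34 + 44 + 45)/6 = 37.0000
Numerator Σ_{t=1}^{5}(x_t−x̄)(x_{t+1}−x̄) = 89.0000
Denominator Σ(x_t−x̄)² = 212.0000
r_1 = 89.0000 / 212.0000 = 0.420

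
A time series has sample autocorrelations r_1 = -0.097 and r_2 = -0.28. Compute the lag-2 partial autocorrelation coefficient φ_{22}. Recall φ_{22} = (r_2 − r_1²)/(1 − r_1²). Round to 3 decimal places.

φ_{22} = (r_2 − r_1²) / (1 − r_1²)
r_1² = (-0.097)² = 0.009409
Numerator = -0.28 − 0.0094 = -0.2894; denominator = 1 − 0.0094 = 0.9906
φ_{22} = -0.2894 / 0.9906 = -0.292

-0.292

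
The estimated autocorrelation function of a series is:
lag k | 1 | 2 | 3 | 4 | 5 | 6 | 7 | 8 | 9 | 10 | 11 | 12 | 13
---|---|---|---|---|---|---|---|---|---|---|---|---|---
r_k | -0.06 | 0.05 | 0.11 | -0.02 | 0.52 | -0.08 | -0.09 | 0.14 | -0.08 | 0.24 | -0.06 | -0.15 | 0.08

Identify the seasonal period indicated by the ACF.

5

The largest autocorrelation is r_5 = 0.52, with a weaker echo at lag 10 (0.24); the remaining lags stay at or below 0.14.
The dominant spike at lag 5 indicates a seasonal period of 5.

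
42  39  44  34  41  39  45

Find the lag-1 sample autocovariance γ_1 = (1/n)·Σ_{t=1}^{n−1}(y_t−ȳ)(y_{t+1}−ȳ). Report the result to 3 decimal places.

Mean ȳ = (42 + 39 + 44 + 34 + 41 + 39 + 45)/7 = 40.5714
Deviations: 1.4286, -1.5714, 3.4286, -6.5714, 0.4286, -1.5714, 4.4286
Σ_{t=1}^{6}(y_t−ȳ)(y_{t+1}−ȳ) = -40.6122
γ_1 = -40.6122 / 7 = -5.802

-5.802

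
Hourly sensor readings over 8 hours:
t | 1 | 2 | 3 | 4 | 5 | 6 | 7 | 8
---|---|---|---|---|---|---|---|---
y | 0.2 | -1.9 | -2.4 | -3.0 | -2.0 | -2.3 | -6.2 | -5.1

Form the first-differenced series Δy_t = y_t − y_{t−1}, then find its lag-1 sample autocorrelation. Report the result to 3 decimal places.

-0.351

First differences Δy: -2.1, -0.5, -0.6, 1.0, -0.3, -3.9, 1.1
Mean of differences = -0.7571
Numerator Σ(Δy_t−Δȳ)(Δy_{t+1}−Δȳ) = -6.4990
Denominator Σ(Δy_t−Δȳ)² = 18.5171
r_1(Δy) = -6.4990 / 18.5171 = -0.351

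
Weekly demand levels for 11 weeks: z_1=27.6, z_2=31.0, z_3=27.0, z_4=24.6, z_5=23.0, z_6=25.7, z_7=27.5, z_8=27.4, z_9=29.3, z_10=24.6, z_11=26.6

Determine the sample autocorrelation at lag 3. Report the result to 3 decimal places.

-0.521

Mean z̄ = (27.6 + 31.0 + 27.0 + 24.6 + 23.0 + 25.7 + 27.5 + 27.4 + 29.3 + 24.6 + 26.6)/11 = 26.7545
Numerator Σ_{t=1}^{8}(z_t−z̄)(z_{t+3}−z̄) = -26.4398
Denominator Σ(z_t−z̄)² = 50.7673
r_3 = -26.4398 / 50.7673 = -0.521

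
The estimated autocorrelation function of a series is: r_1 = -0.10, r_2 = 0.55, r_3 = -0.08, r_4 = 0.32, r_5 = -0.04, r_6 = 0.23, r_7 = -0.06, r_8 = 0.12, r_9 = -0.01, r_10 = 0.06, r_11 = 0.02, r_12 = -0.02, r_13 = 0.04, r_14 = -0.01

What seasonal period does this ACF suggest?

The largest autocorrelation is r_2 = 0.55, with weaker echoes at lags 4 (0.32) and 6 (0.23); the remaining lags stay at or below 0.12.
The dominant spike at lag 2 indicates a seasonal period of 2.

2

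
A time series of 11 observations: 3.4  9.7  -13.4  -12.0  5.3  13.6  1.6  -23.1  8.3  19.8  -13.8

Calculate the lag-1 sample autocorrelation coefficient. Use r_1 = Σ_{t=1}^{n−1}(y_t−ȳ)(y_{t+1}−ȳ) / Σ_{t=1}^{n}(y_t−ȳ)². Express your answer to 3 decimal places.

Mean ȳ = (3.4 + 9.7 − 13.4 − 12.0 + 5.3 + 13.6 + 1.6 − 23.1 + 8.3 + 19.8 − 13.8)/11 = -0.0545
Numerator Σ_{t=1}^{10}(y_t−ȳ)(y_{t+1}−ȳ) = -243.0184
Denominator Σ(y_t−ȳ)² = 1829.7673
r_1 = -243.0184 / 1829.7673 = -0.133

-0.133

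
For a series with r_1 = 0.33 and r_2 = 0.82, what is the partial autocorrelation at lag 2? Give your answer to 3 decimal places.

φ_{22} = (r_2 − r_1²) / (1 − r_1²)
r_1² = (0.33)² = 0.1089
Numerator = 0.82 − 0.1089 = 0.7111; denominator = 1 − 0.1089 = 0.8911
φ_{22} = 0.7111 / 0.8911 = 0.798

0.798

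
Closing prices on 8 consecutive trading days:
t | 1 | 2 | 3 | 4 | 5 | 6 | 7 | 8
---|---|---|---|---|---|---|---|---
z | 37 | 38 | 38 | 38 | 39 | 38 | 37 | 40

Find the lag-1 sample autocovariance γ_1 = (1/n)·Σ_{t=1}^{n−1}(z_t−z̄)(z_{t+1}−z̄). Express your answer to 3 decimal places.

Mean z̄ = (37 + 38 + 38 + 38 + 39 + 38 + 37 + 40)/8 = 38.1250
Σ_{t=1}^{7}(z_t−z̄)(z_{t+1}−z̄) = -2.0156
γ_1 = -2.0156 / 8 = -0.252

-0.252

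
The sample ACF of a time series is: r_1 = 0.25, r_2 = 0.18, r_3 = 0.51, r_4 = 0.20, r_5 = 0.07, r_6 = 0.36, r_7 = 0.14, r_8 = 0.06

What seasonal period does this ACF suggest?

3

The largest autocorrelation is r_3 = 0.51, with a weaker echo at lag 6 (0.36); the remaining lags stay at or below 0.25. The elevated value at lag 1 (0.25), dropping to 0.18 at lag 2, reflects decaying short-term dependence rather than seasonality.
The dominant spike at lag 3 indicates a seasonal period of 3.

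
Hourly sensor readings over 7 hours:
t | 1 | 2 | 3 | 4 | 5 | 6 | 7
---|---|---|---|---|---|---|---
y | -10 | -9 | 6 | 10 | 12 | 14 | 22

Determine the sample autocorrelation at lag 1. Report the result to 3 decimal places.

Mean ȳ = (-10 − 9 + 6 + 10 + 12 + 14 + 22)/7 = 6.4286
Deviations from mean: -16.4286, -15.4286, -0.4286, 3.5714, 5.5714, 7.5714, 15.5714
Numerator Σ_{t=1}^{6}(y_t−ȳ)(y_{t+1}−ȳ) = 438.5306
Denominator Σ(y_t−ȳ)² = 851.7143
r_1 = 438.5306 / 851.7143 = 0.515

0.515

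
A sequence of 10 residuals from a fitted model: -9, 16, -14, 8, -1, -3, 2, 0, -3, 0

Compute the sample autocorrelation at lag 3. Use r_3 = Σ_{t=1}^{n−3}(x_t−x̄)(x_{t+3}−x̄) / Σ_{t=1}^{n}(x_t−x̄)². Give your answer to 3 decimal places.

Mean x̄ = (-9 + 16 − 14 + 8 − 1 − 3 + 2 + 0 − 3 + 0)/10 = -0.4000
Numerator Σ_{t=1}^{7}(x_t−x̄)(x_{t+3}−x̄) = -19.0800
Denominator Σ(x_t−x̄)² = 618.4000
r_3 = -19.0800 / 618.4000 = -0.031

-0.031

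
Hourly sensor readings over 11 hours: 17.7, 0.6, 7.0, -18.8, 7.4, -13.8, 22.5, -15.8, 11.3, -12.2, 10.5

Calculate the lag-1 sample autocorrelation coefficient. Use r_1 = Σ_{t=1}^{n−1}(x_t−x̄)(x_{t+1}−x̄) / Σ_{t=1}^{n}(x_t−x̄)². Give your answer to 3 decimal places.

-0.699

Mean x̄ = (17.7 + 0.6 + 7.0 − 18.8 + 7.4 − 13.8 + 22.5 − 15.8 + 11.3 − 12.2 + 10.5)/11 = 1.4909
Numerator Σ_{t=1}^{10}(x_t−x̄)(x_{t+1}−x̄) = -1453.1501
Denominator Σ(x_t−x̄)² = 2079.5091
r_1 = -1453.1501 / 2079.5091 = -0.699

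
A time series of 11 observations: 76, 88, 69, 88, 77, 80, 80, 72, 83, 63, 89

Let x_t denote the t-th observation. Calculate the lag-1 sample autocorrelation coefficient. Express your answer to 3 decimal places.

-0.702

Mean x̄ = (76 + 88 + 69 + 88 + 77 + 80 + 80 + 72 + 83 + 63 + 89)/11 = 78.6364
Numerator Σ_{t=1}^{10}(x_t−x̄)(x_{t+1}−x̄) = -489.1322
Denominator Σ(x_t−x̄)² = 696.5455
r_1 = -489.1322 / 696.5455 = -0.702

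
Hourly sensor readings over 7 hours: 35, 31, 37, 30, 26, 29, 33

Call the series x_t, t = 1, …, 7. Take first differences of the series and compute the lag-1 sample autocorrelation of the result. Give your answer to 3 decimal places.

-0.274

First differences Δx: -4, 6, -7, -4, 3, 4
Mean of differences = -0.3333
Numerator Σ(Δx_t−Δx̄)(Δx_{t+1}−Δx̄) = -38.7778
Denominator Σ(Δx_t−Δx̄)² = 141.3333
r_1(Δx) = -38.7778 / 141.3333 = -0.274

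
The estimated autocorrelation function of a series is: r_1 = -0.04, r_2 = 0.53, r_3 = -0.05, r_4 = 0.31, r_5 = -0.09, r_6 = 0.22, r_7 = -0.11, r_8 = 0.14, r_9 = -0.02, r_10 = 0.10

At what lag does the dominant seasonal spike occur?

The largest autocorrelation is r_2 = 0.53, with weaker echoes at lags 4 (0.31) and 6 (0.22); the remaining lags stay at or below 0.14.
The dominant spike at lag 2 indicates a seasonal period of 2.

2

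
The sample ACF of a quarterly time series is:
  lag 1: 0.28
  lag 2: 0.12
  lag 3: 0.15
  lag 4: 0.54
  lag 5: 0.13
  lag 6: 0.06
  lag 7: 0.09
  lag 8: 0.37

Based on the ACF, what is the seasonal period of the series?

4

The largest autocorrelation is r_4 = 0.54, with a weaker echo at lag 8 (0.37); the remaining lags stay at or below 0.28. The elevated value at lag 1 (0.28), dropping to 0.12 at lag 2, reflects decaying short-term dependence rather than seasonality.
The dominant spike at lag 4 indicates a seasonal period of 4.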